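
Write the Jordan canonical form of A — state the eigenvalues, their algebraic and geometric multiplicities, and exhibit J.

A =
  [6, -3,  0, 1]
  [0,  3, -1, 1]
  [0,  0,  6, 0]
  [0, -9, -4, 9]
J_3(6) ⊕ J_1(6)

The characteristic polynomial is
  det(x·I − A) = x^4 - 24*x^3 + 216*x^2 - 864*x + 1296 = (x - 6)^4

Eigenvalues and multiplicities (the geometric multiplicity of λ is n − rank(A − λI), which equals the number of Jordan blocks for λ):
  λ = 6: algebraic multiplicity = 4, geometric multiplicity = 2

Determining the block sizes for each eigenvalue:
  λ = 6: with am = 4 and gm = 2, the partition is not yet determined (e.g. several partitions of 4 into 2 parts exist). Let N = A − (6)·I. Computing rank(N^1) = 2, rank(N^2) = 1, rank(N^3) = 0; the number of blocks of size ≥ j is rank(N^{j−1}) − rank(N^j), giving [2, 1, 1]. So we have 1 block(s) of size 3, 1 block(s) of size 1 → block sizes [3, 1]

Assembling the blocks gives a Jordan form
J =
  [6, 1, 0, 0]
  [0, 6, 1, 0]
  [0, 0, 6, 0]
  [0, 0, 0, 6]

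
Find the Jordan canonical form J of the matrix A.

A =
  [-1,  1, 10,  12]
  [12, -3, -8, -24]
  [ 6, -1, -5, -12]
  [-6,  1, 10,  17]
J_2(-1) ⊕ J_1(5) ⊕ J_1(5)

The characteristic polynomial is
  det(x·I − A) = x^4 - 8*x^3 + 6*x^2 + 40*x + 25 = (x - 5)^2*(x + 1)^2

Eigenvalues and multiplicities (the geometric multiplicity of λ is n − rank(A − λI), which equals the number of Jordan blocks for λ):
  λ = -1: algebraic multiplicity = 2, geometric multiplicity = 1
  λ = 5: algebraic multiplicity = 2, geometric multiplicity = 2

Determining the block sizes for each eigenvalue:
  λ = -1: one block (gm = 1), so the single block has size am = 2 → block sizes [2]
  λ = 5: gm = am = 2, so every block has size 1 → block sizes [1, 1]

Assembling the blocks gives a Jordan form
J =
  [-1,  1, 0, 0]
  [ 0, -1, 0, 0]
  [ 0,  0, 5, 0]
  [ 0,  0, 0, 5]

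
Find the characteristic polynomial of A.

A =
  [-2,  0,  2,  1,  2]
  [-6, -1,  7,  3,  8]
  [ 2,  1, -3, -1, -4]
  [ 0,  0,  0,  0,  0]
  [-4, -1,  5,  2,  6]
x^5

Expanding det(x·I − A) (e.g. by cofactor expansion or by noting that A is similar to its Jordan form J, which has the same characteristic polynomial as A) gives
  χ_A(x) = x^5
which factors as x^5. The eigenvalues (with algebraic multiplicities) are λ = 0 with multiplicity 5.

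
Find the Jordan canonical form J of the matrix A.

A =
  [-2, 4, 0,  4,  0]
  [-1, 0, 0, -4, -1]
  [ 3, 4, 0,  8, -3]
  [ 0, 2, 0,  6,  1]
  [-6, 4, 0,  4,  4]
J_2(0) ⊕ J_1(0) ⊕ J_2(4)

The characteristic polynomial is
  det(x·I − A) = x^5 - 8*x^4 + 16*x^3 = x^3*(x - 4)^2

Eigenvalues and multiplicities (the geometric multiplicity of λ is n − rank(A − λI), which equals the number of Jordan blocks for λ):
  λ = 0: algebraic multiplicity = 3, geometric multiplicity = 2
  λ = 4: algebraic multiplicity = 2, geometric multiplicity = 1

Determining the block sizes for each eigenvalue:
  λ = 0: 2 blocks summing to 3 forces exactly one block of size 2 and the rest size 1 → block sizes [2, 1]
  λ = 4: one block (gm = 1), so the single block has size am = 2 → block sizes [2]

Assembling the blocks gives a Jordan form
J =
  [0, 1, 0, 0, 0]
  [0, 0, 0, 0, 0]
  [0, 0, 0, 0, 0]
  [0, 0, 0, 4, 1]
  [0, 0, 0, 0, 4]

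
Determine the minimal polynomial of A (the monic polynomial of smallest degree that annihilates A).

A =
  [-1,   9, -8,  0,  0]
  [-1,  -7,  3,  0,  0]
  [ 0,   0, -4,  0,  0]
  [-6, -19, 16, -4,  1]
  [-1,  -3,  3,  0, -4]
x^3 + 12*x^2 + 48*x + 64

The characteristic polynomial is χ_A(x) = (x + 4)^5, so the eigenvalues are known. The minimal polynomial is
  m_A(x) = Π_λ (x − λ)^{k_λ}
where k_λ is the size of the *largest* Jordan block for λ (equivalently, the smallest k with (A − λI)^k v = 0 for every generalised eigenvector v of λ).

  λ = -4: largest Jordan block has size 3, contributing (x + 4)^3

So m_A(x) = (x + 4)^3 = x^3 + 12*x^2 + 48*x + 64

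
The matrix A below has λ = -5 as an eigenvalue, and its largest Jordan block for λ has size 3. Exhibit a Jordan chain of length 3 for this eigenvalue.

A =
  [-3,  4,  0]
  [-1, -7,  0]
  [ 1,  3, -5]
A Jordan chain for λ = -5 of length 3:
v_1 = (0, 0, -1)ᵀ
v_2 = (2, -1, 1)ᵀ
v_3 = (1, 0, 0)ᵀ

Let N = A − (-5)·I. We want v_3 with N^3 v_3 = 0 but N^2 v_3 ≠ 0; then v_{j-1} := N · v_j for j = 3, …, 2.

Pick v_3 = (1, 0, 0)ᵀ.
Then v_2 = N · v_3 = (2, -1, 1)ᵀ.
Then v_1 = N · v_2 = (0, 0, -1)ᵀ.

Sanity check: (A − (-5)·I) v_1 = (0, 0, 0)ᵀ = 0. ✓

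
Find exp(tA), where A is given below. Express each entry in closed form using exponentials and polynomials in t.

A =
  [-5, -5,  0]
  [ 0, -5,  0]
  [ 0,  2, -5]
e^{tA} =
  [exp(-5*t), -5*t*exp(-5*t), 0]
  [0, exp(-5*t), 0]
  [0, 2*t*exp(-5*t), exp(-5*t)]

Strategy: write A = P · J · P⁻¹ where J is a Jordan canonical form, so e^{tA} = P · e^{tJ} · P⁻¹, and e^{tJ} can be computed block-by-block.

A has Jordan form
J =
  [-5,  1,  0]
  [ 0, -5,  0]
  [ 0,  0, -5]
(up to reordering of blocks).

Per-block formulas:
  For a 1×1 block at λ = -5: exp(t · [-5]) = [e^(-5t)].
  For a 2×2 Jordan block J_2(-5): exp(t · J_2(-5)) = e^(-5t)·(I + t·N), where N is the 2×2 nilpotent shift.

After assembling e^{tJ} and conjugating by P, we get:

e^{tA} =
  [exp(-5*t), -5*t*exp(-5*t), 0]
  [0, exp(-5*t), 0]
  [0, 2*t*exp(-5*t), exp(-5*t)]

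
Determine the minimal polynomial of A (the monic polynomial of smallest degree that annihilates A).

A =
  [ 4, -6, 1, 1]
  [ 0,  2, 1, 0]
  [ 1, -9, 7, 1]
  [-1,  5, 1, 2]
x^4 - 15*x^3 + 84*x^2 - 208*x + 192

The characteristic polynomial is χ_A(x) = (x - 4)^3*(x - 3), so the eigenvalues are known. The minimal polynomial is
  m_A(x) = Π_λ (x − λ)^{k_λ}
where k_λ is the size of the *largest* Jordan block for λ (equivalently, the smallest k with (A − λI)^k v = 0 for every generalised eigenvector v of λ).

  λ = 3: largest Jordan block has size 1, contributing (x − 3)
  λ = 4: largest Jordan block has size 3, contributing (x − 4)^3

So m_A(x) = (x - 4)^3*(x - 3) = x^4 - 15*x^3 + 84*x^2 - 208*x + 192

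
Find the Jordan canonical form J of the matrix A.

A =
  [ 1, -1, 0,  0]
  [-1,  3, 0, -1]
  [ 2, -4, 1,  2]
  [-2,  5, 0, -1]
J_3(1) ⊕ J_1(1)

The characteristic polynomial is
  det(x·I − A) = x^4 - 4*x^3 + 6*x^2 - 4*x + 1 = (x - 1)^4

Eigenvalues and multiplicities (the geometric multiplicity of λ is n − rank(A − λI), which equals the number of Jordan blocks for λ):
  λ = 1: algebraic multiplicity = 4, geometric multiplicity = 2

Determining the block sizes for each eigenvalue:
  λ = 1: with am = 4 and gm = 2, the partition is not yet determined (e.g. several partitions of 4 into 2 parts exist). Let N = A − (1)·I. Computing rank(N^1) = 2, rank(N^2) = 1, rank(N^3) = 0; the number of blocks of size ≥ j is rank(N^{j−1}) − rank(N^j), giving [2, 1, 1]. So we have 1 block(s) of size 3, 1 block(s) of size 1 → block sizes [3, 1]

Assembling the blocks gives a Jordan form
J =
  [1, 1, 0, 0]
  [0, 1, 1, 0]
  [0, 0, 1, 0]
  [0, 0, 0, 1]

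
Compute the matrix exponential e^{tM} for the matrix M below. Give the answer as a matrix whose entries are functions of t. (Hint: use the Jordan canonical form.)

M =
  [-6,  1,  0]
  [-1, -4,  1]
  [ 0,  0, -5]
e^{tM} =
  [-t*exp(-5*t) + exp(-5*t), t*exp(-5*t), t^2*exp(-5*t)/2]
  [-t*exp(-5*t), t*exp(-5*t) + exp(-5*t), t^2*exp(-5*t)/2 + t*exp(-5*t)]
  [0, 0, exp(-5*t)]

Strategy: write M = P · J · P⁻¹ where J is a Jordan canonical form, so e^{tM} = P · e^{tJ} · P⁻¹, and e^{tJ} can be computed block-by-block.

M has Jordan form
J =
  [-5,  1,  0]
  [ 0, -5,  1]
  [ 0,  0, -5]
(up to reordering of blocks).

Per-block formulas:
  For a 3×3 Jordan block J_3(-5): exp(t · J_3(-5)) = e^(-5t)·(I + t·N + (t^2/2)·N^2), where N is the 3×3 nilpotent shift.

After assembling e^{tJ} and conjugating by P, we get:

e^{tM} =
  [-t*exp(-5*t) + exp(-5*t), t*exp(-5*t), t^2*exp(-5*t)/2]
  [-t*exp(-5*t), t*exp(-5*t) + exp(-5*t), t^2*exp(-5*t)/2 + t*exp(-5*t)]
  [0, 0, exp(-5*t)]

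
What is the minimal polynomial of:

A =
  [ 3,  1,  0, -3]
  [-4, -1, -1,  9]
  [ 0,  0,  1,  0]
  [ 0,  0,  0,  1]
x^3 - 3*x^2 + 3*x - 1

The characteristic polynomial is χ_A(x) = (x - 1)^4, so the eigenvalues are known. The minimal polynomial is
  m_A(x) = Π_λ (x − λ)^{k_λ}
where k_λ is the size of the *largest* Jordan block for λ (equivalently, the smallest k with (A − λI)^k v = 0 for every generalised eigenvector v of λ).

  λ = 1: largest Jordan block has size 3, contributing (x − 1)^3

So m_A(x) = (x - 1)^3 = x^3 - 3*x^2 + 3*x - 1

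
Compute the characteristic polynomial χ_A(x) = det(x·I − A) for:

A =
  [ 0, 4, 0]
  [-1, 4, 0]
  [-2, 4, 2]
x^3 - 6*x^2 + 12*x - 8

Expanding det(x·I − A) (e.g. by cofactor expansion or by noting that A is similar to its Jordan form J, which has the same characteristic polynomial as A) gives
  χ_A(x) = x^3 - 6*x^2 + 12*x - 8
which factors as (x - 2)^3. The eigenvalues (with algebraic multiplicities) are λ = 2 with multiplicity 3.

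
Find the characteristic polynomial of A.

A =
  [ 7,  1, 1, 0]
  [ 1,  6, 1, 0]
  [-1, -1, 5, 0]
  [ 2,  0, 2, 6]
x^4 - 24*x^3 + 216*x^2 - 864*x + 1296

Expanding det(x·I − A) (e.g. by cofactor expansion or by noting that A is similar to its Jordan form J, which has the same characteristic polynomial as A) gives
  χ_A(x) = x^4 - 24*x^3 + 216*x^2 - 864*x + 1296
which factors as (x - 6)^4. The eigenvalues (with algebraic multiplicities) are λ = 6 with multiplicity 4.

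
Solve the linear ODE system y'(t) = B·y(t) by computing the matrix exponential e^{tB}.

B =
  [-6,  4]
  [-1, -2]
e^{tB} =
  [-2*t*exp(-4*t) + exp(-4*t), 4*t*exp(-4*t)]
  [-t*exp(-4*t), 2*t*exp(-4*t) + exp(-4*t)]

Strategy: write B = P · J · P⁻¹ where J is a Jordan canonical form, so e^{tB} = P · e^{tJ} · P⁻¹, and e^{tJ} can be computed block-by-block.

B has Jordan form
J =
  [-4,  1]
  [ 0, -4]
(up to reordering of blocks).

Per-block formulas:
  For a 2×2 Jordan block J_2(-4): exp(t · J_2(-4)) = e^(-4t)·(I + t·N), where N is the 2×2 nilpotent shift.

After assembling e^{tJ} and conjugating by P, we get:

e^{tB} =
  [-2*t*exp(-4*t) + exp(-4*t), 4*t*exp(-4*t)]
  [-t*exp(-4*t), 2*t*exp(-4*t) + exp(-4*t)]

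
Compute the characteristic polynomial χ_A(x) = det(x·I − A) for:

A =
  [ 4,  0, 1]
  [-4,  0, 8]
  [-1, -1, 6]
x^3 - 10*x^2 + 33*x - 36

Expanding det(x·I − A) (e.g. by cofactor expansion or by noting that A is similar to its Jordan form J, which has the same characteristic polynomial as A) gives
  χ_A(x) = x^3 - 10*x^2 + 33*x - 36
which factors as (x - 4)*(x - 3)^2. The eigenvalues (with algebraic multiplicities) are λ = 3 with multiplicity 2, λ = 4 with multiplicity 1.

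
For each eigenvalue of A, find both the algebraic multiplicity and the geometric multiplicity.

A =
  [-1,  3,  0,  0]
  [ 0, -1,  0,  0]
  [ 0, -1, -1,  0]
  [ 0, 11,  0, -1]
λ = -1: alg = 4, geom = 3

Step 1 — factor the characteristic polynomial to read off the algebraic multiplicities:
  χ_A(x) = (x + 1)^4

Step 2 — compute geometric multiplicities via the rank-nullity identity g(λ) = n − rank(A − λI):
  rank(A − (-1)·I) = 1, so dim ker(A − (-1)·I) = n − 1 = 3

Summary:
  λ = -1: algebraic multiplicity = 4, geometric multiplicity = 3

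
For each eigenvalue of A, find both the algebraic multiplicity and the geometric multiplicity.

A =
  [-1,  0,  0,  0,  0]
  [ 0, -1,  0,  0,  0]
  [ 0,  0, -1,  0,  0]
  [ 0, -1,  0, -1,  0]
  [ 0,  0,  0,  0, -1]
λ = -1: alg = 5, geom = 4

Step 1 — factor the characteristic polynomial to read off the algebraic multiplicities:
  χ_A(x) = (x + 1)^5

Step 2 — compute geometric multiplicities via the rank-nullity identity g(λ) = n − rank(A − λI):
  rank(A − (-1)·I) = 1, so dim ker(A − (-1)·I) = n − 1 = 4

Summary:
  λ = -1: algebraic multiplicity = 5, geometric multiplicity = 4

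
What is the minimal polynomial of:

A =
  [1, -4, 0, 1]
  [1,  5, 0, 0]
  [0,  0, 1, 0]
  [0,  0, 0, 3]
x^4 - 10*x^3 + 36*x^2 - 54*x + 27

The characteristic polynomial is χ_A(x) = (x - 3)^3*(x - 1), so the eigenvalues are known. The minimal polynomial is
  m_A(x) = Π_λ (x − λ)^{k_λ}
where k_λ is the size of the *largest* Jordan block for λ (equivalently, the smallest k with (A − λI)^k v = 0 for every generalised eigenvector v of λ).

  λ = 1: largest Jordan block has size 1, contributing (x − 1)
  λ = 3: largest Jordan block has size 3, contributing (x − 3)^3

So m_A(x) = (x - 3)^3*(x - 1) = x^4 - 10*x^3 + 36*x^2 - 54*x + 27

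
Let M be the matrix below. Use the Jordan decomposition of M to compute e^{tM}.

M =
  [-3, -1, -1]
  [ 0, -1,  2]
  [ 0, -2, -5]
e^{tM} =
  [exp(-3*t), -t*exp(-3*t), -t*exp(-3*t)]
  [0, 2*t*exp(-3*t) + exp(-3*t), 2*t*exp(-3*t)]
  [0, -2*t*exp(-3*t), -2*t*exp(-3*t) + exp(-3*t)]

Strategy: write M = P · J · P⁻¹ where J is a Jordan canonical form, so e^{tM} = P · e^{tJ} · P⁻¹, and e^{tJ} can be computed block-by-block.

M has Jordan form
J =
  [-3,  1,  0]
  [ 0, -3,  0]
  [ 0,  0, -3]
(up to reordering of blocks).

Per-block formulas:
  For a 1×1 block at λ = -3: exp(t · [-3]) = [e^(-3t)].
  For a 2×2 Jordan block J_2(-3): exp(t · J_2(-3)) = e^(-3t)·(I + t·N), where N is the 2×2 nilpotent shift.

After assembling e^{tJ} and conjugating by P, we get:

e^{tM} =
  [exp(-3*t), -t*exp(-3*t), -t*exp(-3*t)]
  [0, 2*t*exp(-3*t) + exp(-3*t), 2*t*exp(-3*t)]
  [0, -2*t*exp(-3*t), -2*t*exp(-3*t) + exp(-3*t)]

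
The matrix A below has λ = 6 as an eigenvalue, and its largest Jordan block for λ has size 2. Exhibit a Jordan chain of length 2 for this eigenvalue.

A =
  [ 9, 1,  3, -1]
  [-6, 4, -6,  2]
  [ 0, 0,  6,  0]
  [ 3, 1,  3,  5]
A Jordan chain for λ = 6 of length 2:
v_1 = (3, -6, 0, 3)ᵀ
v_2 = (1, 0, 0, 0)ᵀ

Let N = A − (6)·I. We want v_2 with N^2 v_2 = 0 but N^1 v_2 ≠ 0; then v_{j-1} := N · v_j for j = 2, …, 2.

Pick v_2 = (1, 0, 0, 0)ᵀ.
Then v_1 = N · v_2 = (3, -6, 0, 3)ᵀ.

Sanity check: (A − (6)·I) v_1 = (0, 0, 0, 0)ᵀ = 0. ✓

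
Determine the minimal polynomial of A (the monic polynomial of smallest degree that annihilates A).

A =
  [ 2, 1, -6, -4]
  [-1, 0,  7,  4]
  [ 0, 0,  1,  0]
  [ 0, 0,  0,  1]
x^3 - 3*x^2 + 3*x - 1

The characteristic polynomial is χ_A(x) = (x - 1)^4, so the eigenvalues are known. The minimal polynomial is
  m_A(x) = Π_λ (x − λ)^{k_λ}
where k_λ is the size of the *largest* Jordan block for λ (equivalently, the smallest k with (A − λI)^k v = 0 for every generalised eigenvector v of λ).

  λ = 1: largest Jordan block has size 3, contributing (x − 1)^3

So m_A(x) = (x - 1)^3 = x^3 - 3*x^2 + 3*x - 1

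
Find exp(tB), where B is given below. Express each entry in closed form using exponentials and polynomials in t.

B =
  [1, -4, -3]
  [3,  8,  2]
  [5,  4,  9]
e^{tB} =
  [-t^2*exp(6*t) - 5*t*exp(6*t) + exp(6*t), -4*t*exp(6*t), -t^2*exp(6*t) - 3*t*exp(6*t)]
  [t^2*exp(6*t)/2 + 3*t*exp(6*t), 2*t*exp(6*t) + exp(6*t), t^2*exp(6*t)/2 + 2*t*exp(6*t)]
  [t^2*exp(6*t) + 5*t*exp(6*t), 4*t*exp(6*t), t^2*exp(6*t) + 3*t*exp(6*t) + exp(6*t)]

Strategy: write B = P · J · P⁻¹ where J is a Jordan canonical form, so e^{tB} = P · e^{tJ} · P⁻¹, and e^{tJ} can be computed block-by-block.

B has Jordan form
J =
  [6, 1, 0]
  [0, 6, 1]
  [0, 0, 6]
(up to reordering of blocks).

Per-block formulas:
  For a 3×3 Jordan block J_3(6): exp(t · J_3(6)) = e^(6t)·(I + t·N + (t^2/2)·N^2), where N is the 3×3 nilpotent shift.

After assembling e^{tJ} and conjugating by P, we get:

e^{tB} =
  [-t^2*exp(6*t) - 5*t*exp(6*t) + exp(6*t), -4*t*exp(6*t), -t^2*exp(6*t) - 3*t*exp(6*t)]
  [t^2*exp(6*t)/2 + 3*t*exp(6*t), 2*t*exp(6*t) + exp(6*t), t^2*exp(6*t)/2 + 2*t*exp(6*t)]
  [t^2*exp(6*t) + 5*t*exp(6*t), 4*t*exp(6*t), t^2*exp(6*t) + 3*t*exp(6*t) + exp(6*t)]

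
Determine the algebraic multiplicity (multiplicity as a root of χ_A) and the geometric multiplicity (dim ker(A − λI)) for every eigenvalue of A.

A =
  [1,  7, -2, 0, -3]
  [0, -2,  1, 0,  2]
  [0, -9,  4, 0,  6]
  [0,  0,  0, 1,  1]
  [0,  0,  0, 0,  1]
λ = 1: alg = 5, geom = 2

Step 1 — factor the characteristic polynomial to read off the algebraic multiplicities:
  χ_A(x) = (x - 1)^5

Step 2 — compute geometric multiplicities via the rank-nullity identity g(λ) = n − rank(A − λI):
  rank(A − (1)·I) = 3, so dim ker(A − (1)·I) = n − 3 = 2

Summary:
  λ = 1: algebraic multiplicity = 5, geometric multiplicity = 2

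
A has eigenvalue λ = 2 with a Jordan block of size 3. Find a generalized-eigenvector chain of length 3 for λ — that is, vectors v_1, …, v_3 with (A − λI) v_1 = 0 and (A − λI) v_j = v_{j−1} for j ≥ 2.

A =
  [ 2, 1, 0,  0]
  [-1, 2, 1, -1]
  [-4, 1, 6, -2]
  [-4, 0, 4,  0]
A Jordan chain for λ = 2 of length 3:
v_1 = (1, 0, 1, 0)ᵀ
v_2 = (0, 1, 0, 0)ᵀ
v_3 = (1, 0, 0, -2)ᵀ

Let N = A − (2)·I. We want v_3 with N^3 v_3 = 0 but N^2 v_3 ≠ 0; then v_{j-1} := N · v_j for j = 3, …, 2.

Pick v_3 = (1, 0, 0, -2)ᵀ.
Then v_2 = N · v_3 = (0, 1, 0, 0)ᵀ.
Then v_1 = N · v_2 = (1, 0, 1, 0)ᵀ.

Sanity check: (A − (2)·I) v_1 = (0, 0, 0, 0)ᵀ = 0. ✓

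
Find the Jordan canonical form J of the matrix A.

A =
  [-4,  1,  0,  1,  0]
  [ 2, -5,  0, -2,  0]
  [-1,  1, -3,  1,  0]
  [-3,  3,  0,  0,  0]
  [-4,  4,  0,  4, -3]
J_2(-3) ⊕ J_1(-3) ⊕ J_1(-3) ⊕ J_1(-3)

The characteristic polynomial is
  det(x·I − A) = x^5 + 15*x^4 + 90*x^3 + 270*x^2 + 405*x + 243 = (x + 3)^5

Eigenvalues and multiplicities (the geometric multiplicity of λ is n − rank(A − λI), which equals the number of Jordan blocks for λ):
  λ = -3: algebraic multiplicity = 5, geometric multiplicity = 4

Determining the block sizes for each eigenvalue:
  λ = -3: 4 blocks summing to 5 forces exactly one block of size 2 and the rest size 1 → block sizes [2, 1, 1, 1]

Assembling the blocks gives a Jordan form
J =
  [-3,  1,  0,  0,  0]
  [ 0, -3,  0,  0,  0]
  [ 0,  0, -3,  0,  0]
  [ 0,  0,  0, -3,  0]
  [ 0,  0,  0,  0, -3]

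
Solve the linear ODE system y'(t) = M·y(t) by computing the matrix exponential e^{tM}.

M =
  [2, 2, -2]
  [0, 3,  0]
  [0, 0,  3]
e^{tM} =
  [exp(2*t), 2*exp(3*t) - 2*exp(2*t), -2*exp(3*t) + 2*exp(2*t)]
  [0, exp(3*t), 0]
  [0, 0, exp(3*t)]

Strategy: write M = P · J · P⁻¹ where J is a Jordan canonical form, so e^{tM} = P · e^{tJ} · P⁻¹, and e^{tJ} can be computed block-by-block.

M has Jordan form
J =
  [2, 0, 0]
  [0, 3, 0]
  [0, 0, 3]
(up to reordering of blocks).

Per-block formulas:
  For a 1×1 block at λ = 3: exp(t · [3]) = [e^(3t)].
  For a 1×1 block at λ = 2: exp(t · [2]) = [e^(2t)].

After assembling e^{tJ} and conjugating by P, we get:

e^{tM} =
  [exp(2*t), 2*exp(3*t) - 2*exp(2*t), -2*exp(3*t) + 2*exp(2*t)]
  [0, exp(3*t), 0]
  [0, 0, exp(3*t)]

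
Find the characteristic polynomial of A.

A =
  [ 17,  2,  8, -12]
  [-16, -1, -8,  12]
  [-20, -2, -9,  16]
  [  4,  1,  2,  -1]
x^4 - 6*x^3 + 12*x^2 - 10*x + 3

Expanding det(x·I − A) (e.g. by cofactor expansion or by noting that A is similar to its Jordan form J, which has the same characteristic polynomial as A) gives
  χ_A(x) = x^4 - 6*x^3 + 12*x^2 - 10*x + 3
which factors as (x - 3)*(x - 1)^3. The eigenvalues (with algebraic multiplicities) are λ = 1 with multiplicity 3, λ = 3 with multiplicity 1.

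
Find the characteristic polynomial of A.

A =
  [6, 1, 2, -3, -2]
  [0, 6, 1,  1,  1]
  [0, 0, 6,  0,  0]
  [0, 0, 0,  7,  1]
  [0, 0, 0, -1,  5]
x^5 - 30*x^4 + 360*x^3 - 2160*x^2 + 6480*x - 7776

Expanding det(x·I − A) (e.g. by cofactor expansion or by noting that A is similar to its Jordan form J, which has the same characteristic polynomial as A) gives
  χ_A(x) = x^5 - 30*x^4 + 360*x^3 - 2160*x^2 + 6480*x - 7776
which factors as (x - 6)^5. The eigenvalues (with algebraic multiplicities) are λ = 6 with multiplicity 5.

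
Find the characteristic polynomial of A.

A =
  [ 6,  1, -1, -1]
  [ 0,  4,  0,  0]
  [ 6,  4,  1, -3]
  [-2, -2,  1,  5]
x^4 - 16*x^3 + 96*x^2 - 256*x + 256

Expanding det(x·I − A) (e.g. by cofactor expansion or by noting that A is similar to its Jordan form J, which has the same characteristic polynomial as A) gives
  χ_A(x) = x^4 - 16*x^3 + 96*x^2 - 256*x + 256
which factors as (x - 4)^4. The eigenvalues (with algebraic multiplicities) are λ = 4 with multiplicity 4.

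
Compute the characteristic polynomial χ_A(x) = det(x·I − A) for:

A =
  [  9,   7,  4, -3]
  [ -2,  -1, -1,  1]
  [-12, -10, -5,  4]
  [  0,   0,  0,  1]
x^4 - 4*x^3 + 6*x^2 - 4*x + 1

Expanding det(x·I − A) (e.g. by cofactor expansion or by noting that A is similar to its Jordan form J, which has the same characteristic polynomial as A) gives
  χ_A(x) = x^4 - 4*x^3 + 6*x^2 - 4*x + 1
which factors as (x - 1)^4. The eigenvalues (with algebraic multiplicities) are λ = 1 with multiplicity 4.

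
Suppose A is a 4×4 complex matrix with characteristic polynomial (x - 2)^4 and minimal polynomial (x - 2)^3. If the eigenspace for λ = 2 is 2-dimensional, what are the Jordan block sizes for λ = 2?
Block sizes for λ = 2: [3, 1]

Step 1 — from the characteristic polynomial, algebraic multiplicity of λ = 2 is 4. From dim ker(A − (2)·I) = 2, there are exactly 2 Jordan blocks for λ = 2.
Step 2 — from the minimal polynomial, the factor (x − 2)^3 tells us the largest block for λ = 2 has size 3.
Step 3 — with total size 4, 2 blocks, and largest block 3, the block sizes (in nonincreasing order) are [3, 1].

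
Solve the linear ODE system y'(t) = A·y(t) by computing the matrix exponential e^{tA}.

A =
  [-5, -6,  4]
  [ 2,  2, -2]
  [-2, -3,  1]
e^{tA} =
  [-4 + 5*exp(-t), -6 + 6*exp(-t), 4 - 4*exp(-t)]
  [2 - 2*exp(-t), 3 - 2*exp(-t), -2 + 2*exp(-t)]
  [-2 + 2*exp(-t), -3 + 3*exp(-t), 2 - exp(-t)]

Strategy: write A = P · J · P⁻¹ where J is a Jordan canonical form, so e^{tA} = P · e^{tJ} · P⁻¹, and e^{tJ} can be computed block-by-block.

A has Jordan form
J =
  [-1,  0, 0]
  [ 0, -1, 0]
  [ 0,  0, 0]
(up to reordering of blocks).

Per-block formulas:
  For a 1×1 block at λ = -1: exp(t · [-1]) = [e^(-1t)].
  For a 1×1 block at λ = 0: exp(t · [0]) = [e^(0t)].

After assembling e^{tJ} and conjugating by P, we get:

e^{tA} =
  [-4 + 5*exp(-t), -6 + 6*exp(-t), 4 - 4*exp(-t)]
  [2 - 2*exp(-t), 3 - 2*exp(-t), -2 + 2*exp(-t)]
  [-2 + 2*exp(-t), -3 + 3*exp(-t), 2 - exp(-t)]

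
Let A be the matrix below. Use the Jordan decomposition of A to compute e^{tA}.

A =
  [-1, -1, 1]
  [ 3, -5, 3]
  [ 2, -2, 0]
e^{tA} =
  [t*exp(-2*t) + exp(-2*t), -t*exp(-2*t), t*exp(-2*t)]
  [3*t*exp(-2*t), -3*t*exp(-2*t) + exp(-2*t), 3*t*exp(-2*t)]
  [2*t*exp(-2*t), -2*t*exp(-2*t), 2*t*exp(-2*t) + exp(-2*t)]

Strategy: write A = P · J · P⁻¹ where J is a Jordan canonical form, so e^{tA} = P · e^{tJ} · P⁻¹, and e^{tJ} can be computed block-by-block.

A has Jordan form
J =
  [-2,  1,  0]
  [ 0, -2,  0]
  [ 0,  0, -2]
(up to reordering of blocks).

Per-block formulas:
  For a 2×2 Jordan block J_2(-2): exp(t · J_2(-2)) = e^(-2t)·(I + t·N), where N is the 2×2 nilpotent shift.
  For a 1×1 block at λ = -2: exp(t · [-2]) = [e^(-2t)].

After assembling e^{tJ} and conjugating by P, we get:

e^{tA} =
  [t*exp(-2*t) + exp(-2*t), -t*exp(-2*t), t*exp(-2*t)]
  [3*t*exp(-2*t), -3*t*exp(-2*t) + exp(-2*t), 3*t*exp(-2*t)]
  [2*t*exp(-2*t), -2*t*exp(-2*t), 2*t*exp(-2*t) + exp(-2*t)]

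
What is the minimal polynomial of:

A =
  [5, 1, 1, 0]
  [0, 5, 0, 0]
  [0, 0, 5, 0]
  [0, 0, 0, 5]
x^2 - 10*x + 25

The characteristic polynomial is χ_A(x) = (x - 5)^4, so the eigenvalues are known. The minimal polynomial is
  m_A(x) = Π_λ (x − λ)^{k_λ}
where k_λ is the size of the *largest* Jordan block for λ (equivalently, the smallest k with (A − λI)^k v = 0 for every generalised eigenvector v of λ).

  λ = 5: largest Jordan block has size 2, contributing (x − 5)^2

So m_A(x) = (x - 5)^2 = x^2 - 10*x + 25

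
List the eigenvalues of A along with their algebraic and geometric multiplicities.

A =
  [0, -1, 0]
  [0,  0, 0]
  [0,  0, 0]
λ = 0: alg = 3, geom = 2

Step 1 — factor the characteristic polynomial to read off the algebraic multiplicities:
  χ_A(x) = x^3

Step 2 — compute geometric multiplicities via the rank-nullity identity g(λ) = n − rank(A − λI):
  rank(A − (0)·I) = 1, so dim ker(A − (0)·I) = n − 1 = 2

Summary:
  λ = 0: algebraic multiplicity = 3, geometric multiplicity = 2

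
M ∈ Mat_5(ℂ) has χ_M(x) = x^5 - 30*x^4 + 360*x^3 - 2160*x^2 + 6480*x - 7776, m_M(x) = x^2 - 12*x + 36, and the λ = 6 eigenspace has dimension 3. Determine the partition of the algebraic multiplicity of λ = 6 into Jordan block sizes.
Block sizes for λ = 6: [2, 2, 1]

Step 1 — from the characteristic polynomial, algebraic multiplicity of λ = 6 is 5. From dim ker(M − (6)·I) = 3, there are exactly 3 Jordan blocks for λ = 6.
Step 2 — from the minimal polynomial, the factor (x − 6)^2 tells us the largest block for λ = 6 has size 2.
Step 3 — with total size 5, 3 blocks, and largest block 2, the block sizes (in nonincreasing order) are [2, 2, 1].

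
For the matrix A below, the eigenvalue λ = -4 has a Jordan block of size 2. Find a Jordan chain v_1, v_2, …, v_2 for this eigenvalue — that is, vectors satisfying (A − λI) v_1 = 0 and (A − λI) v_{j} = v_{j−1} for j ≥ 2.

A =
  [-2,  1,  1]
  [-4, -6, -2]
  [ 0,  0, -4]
A Jordan chain for λ = -4 of length 2:
v_1 = (2, -4, 0)ᵀ
v_2 = (1, 0, 0)ᵀ

Let N = A − (-4)·I. We want v_2 with N^2 v_2 = 0 but N^1 v_2 ≠ 0; then v_{j-1} := N · v_j for j = 2, …, 2.

Pick v_2 = (1, 0, 0)ᵀ.
Then v_1 = N · v_2 = (2, -4, 0)ᵀ.

Sanity check: (A − (-4)·I) v_1 = (0, 0, 0)ᵀ = 0. ✓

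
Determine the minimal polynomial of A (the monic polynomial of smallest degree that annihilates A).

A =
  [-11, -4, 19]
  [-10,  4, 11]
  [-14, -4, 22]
x^3 - 15*x^2 + 72*x - 108

The characteristic polynomial is χ_A(x) = (x - 6)^2*(x - 3), so the eigenvalues are known. The minimal polynomial is
  m_A(x) = Π_λ (x − λ)^{k_λ}
where k_λ is the size of the *largest* Jordan block for λ (equivalently, the smallest k with (A − λI)^k v = 0 for every generalised eigenvector v of λ).

  λ = 3: largest Jordan block has size 1, contributing (x − 3)
  λ = 6: largest Jordan block has size 2, contributing (x − 6)^2

So m_A(x) = (x - 6)^2*(x - 3) = x^3 - 15*x^2 + 72*x - 108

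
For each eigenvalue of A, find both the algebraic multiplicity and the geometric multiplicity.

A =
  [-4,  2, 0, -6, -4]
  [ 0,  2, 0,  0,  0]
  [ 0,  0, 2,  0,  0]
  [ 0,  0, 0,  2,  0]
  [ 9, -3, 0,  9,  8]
λ = 2: alg = 5, geom = 4

Step 1 — factor the characteristic polynomial to read off the algebraic multiplicities:
  χ_A(x) = (x - 2)^5

Step 2 — compute geometric multiplicities via the rank-nullity identity g(λ) = n − rank(A − λI):
  rank(A − (2)·I) = 1, so dim ker(A − (2)·I) = n − 1 = 4

Summary:
  λ = 2: algebraic multiplicity = 5, geometric multiplicity = 4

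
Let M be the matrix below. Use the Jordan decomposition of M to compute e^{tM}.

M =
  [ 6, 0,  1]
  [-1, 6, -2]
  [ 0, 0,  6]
e^{tM} =
  [exp(6*t), 0, t*exp(6*t)]
  [-t*exp(6*t), exp(6*t), -t^2*exp(6*t)/2 - 2*t*exp(6*t)]
  [0, 0, exp(6*t)]

Strategy: write M = P · J · P⁻¹ where J is a Jordan canonical form, so e^{tM} = P · e^{tJ} · P⁻¹, and e^{tJ} can be computed block-by-block.

M has Jordan form
J =
  [6, 1, 0]
  [0, 6, 1]
  [0, 0, 6]
(up to reordering of blocks).

Per-block formulas:
  For a 3×3 Jordan block J_3(6): exp(t · J_3(6)) = e^(6t)·(I + t·N + (t^2/2)·N^2), where N is the 3×3 nilpotent shift.

After assembling e^{tJ} and conjugating by P, we get:

e^{tM} =
  [exp(6*t), 0, t*exp(6*t)]
  [-t*exp(6*t), exp(6*t), -t^2*exp(6*t)/2 - 2*t*exp(6*t)]
  [0, 0, exp(6*t)]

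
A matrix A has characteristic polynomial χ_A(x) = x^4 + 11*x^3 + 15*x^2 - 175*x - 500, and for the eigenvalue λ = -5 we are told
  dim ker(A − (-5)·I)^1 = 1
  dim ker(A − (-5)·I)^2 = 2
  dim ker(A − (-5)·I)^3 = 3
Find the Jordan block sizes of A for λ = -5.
Block sizes for λ = -5: [3]

From the dimensions of kernels of powers, the number of Jordan blocks of size at least j is d_j − d_{j−1} where d_j = dim ker(N^j) (with d_0 = 0). Computing the differences gives [1, 1, 1].
The number of blocks of size exactly k is (#blocks of size ≥ k) − (#blocks of size ≥ k + 1), so the partition is: 1 block(s) of size 3.
In nonincreasing order the block sizes are [3].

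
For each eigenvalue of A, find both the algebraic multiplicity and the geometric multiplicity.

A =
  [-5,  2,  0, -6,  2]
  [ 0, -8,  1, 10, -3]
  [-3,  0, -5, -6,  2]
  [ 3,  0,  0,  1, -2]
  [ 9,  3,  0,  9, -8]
λ = -5: alg = 5, geom = 2

Step 1 — factor the characteristic polynomial to read off the algebraic multiplicities:
  χ_A(x) = (x + 5)^5

Step 2 — compute geometric multiplicities via the rank-nullity identity g(λ) = n − rank(A − λI):
  rank(A − (-5)·I) = 3, so dim ker(A − (-5)·I) = n − 3 = 2

Summary:
  λ = -5: algebraic multiplicity = 5, geometric multiplicity = 2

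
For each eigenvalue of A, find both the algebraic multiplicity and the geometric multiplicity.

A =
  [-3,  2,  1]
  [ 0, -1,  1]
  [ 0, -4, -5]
λ = -3: alg = 3, geom = 2

Step 1 — factor the characteristic polynomial to read off the algebraic multiplicities:
  χ_A(x) = (x + 3)^3

Step 2 — compute geometric multiplicities via the rank-nullity identity g(λ) = n − rank(A − λI):
  rank(A − (-3)·I) = 1, so dim ker(A − (-3)·I) = n − 1 = 2

Summary:
  λ = -3: algebraic multiplicity = 3, geometric multiplicity = 2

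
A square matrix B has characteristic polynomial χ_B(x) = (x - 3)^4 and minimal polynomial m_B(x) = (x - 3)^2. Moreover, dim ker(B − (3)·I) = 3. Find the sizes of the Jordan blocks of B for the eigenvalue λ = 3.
Block sizes for λ = 3: [2, 1, 1]

Step 1 — from the characteristic polynomial, algebraic multiplicity of λ = 3 is 4. From dim ker(B − (3)·I) = 3, there are exactly 3 Jordan blocks for λ = 3.
Step 2 — from the minimal polynomial, the factor (x − 3)^2 tells us the largest block for λ = 3 has size 2.
Step 3 — with total size 4, 3 blocks, and largest block 2, the block sizes (in nonincreasing order) are [2, 1, 1].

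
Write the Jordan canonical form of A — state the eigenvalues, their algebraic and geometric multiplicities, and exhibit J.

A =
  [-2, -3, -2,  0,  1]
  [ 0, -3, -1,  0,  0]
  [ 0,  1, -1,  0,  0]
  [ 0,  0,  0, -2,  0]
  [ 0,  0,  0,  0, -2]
J_3(-2) ⊕ J_1(-2) ⊕ J_1(-2)

The characteristic polynomial is
  det(x·I − A) = x^5 + 10*x^4 + 40*x^3 + 80*x^2 + 80*x + 32 = (x + 2)^5

Eigenvalues and multiplicities (the geometric multiplicity of λ is n − rank(A − λI), which equals the number of Jordan blocks for λ):
  λ = -2: algebraic multiplicity = 5, geometric multiplicity = 3

Determining the block sizes for each eigenvalue:
  λ = -2: with am = 5 and gm = 3, the partition is not yet determined (e.g. several partitions of 5 into 3 parts exist). Let N = A − (-2)·I. Computing rank(N^1) = 2, rank(N^2) = 1, rank(N^3) = 0; the number of blocks of size ≥ j is rank(N^{j−1}) − rank(N^j), giving [3, 1, 1]. So we have 1 block(s) of size 3, 2 block(s) of size 1 → block sizes [3, 1, 1]

Assembling the blocks gives a Jordan form
J =
  [-2,  1,  0,  0,  0]
  [ 0, -2,  1,  0,  0]
  [ 0,  0, -2,  0,  0]
  [ 0,  0,  0, -2,  0]
  [ 0,  0,  0,  0, -2]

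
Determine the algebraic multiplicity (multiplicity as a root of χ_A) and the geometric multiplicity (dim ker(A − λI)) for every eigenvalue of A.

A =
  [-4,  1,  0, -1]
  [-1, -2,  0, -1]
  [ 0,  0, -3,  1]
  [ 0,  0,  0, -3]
λ = -3: alg = 4, geom = 2

Step 1 — factor the characteristic polynomial to read off the algebraic multiplicities:
  χ_A(x) = (x + 3)^4

Step 2 — compute geometric multiplicities via the rank-nullity identity g(λ) = n − rank(A − λI):
  rank(A − (-3)·I) = 2, so dim ker(A − (-3)·I) = n − 2 = 2

Summary:
  λ = -3: algebraic multiplicity = 4, geometric multiplicity = 2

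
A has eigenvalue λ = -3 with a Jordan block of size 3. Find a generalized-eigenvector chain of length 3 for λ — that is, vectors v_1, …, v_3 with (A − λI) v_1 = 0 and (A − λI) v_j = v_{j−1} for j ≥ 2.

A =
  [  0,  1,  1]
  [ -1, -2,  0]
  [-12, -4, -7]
A Jordan chain for λ = -3 of length 3:
v_1 = (-4, -4, 16)ᵀ
v_2 = (3, -1, -12)ᵀ
v_3 = (1, 0, 0)ᵀ

Let N = A − (-3)·I. We want v_3 with N^3 v_3 = 0 but N^2 v_3 ≠ 0; then v_{j-1} := N · v_j for j = 3, …, 2.

Pick v_3 = (1, 0, 0)ᵀ.
Then v_2 = N · v_3 = (3, -1, -12)ᵀ.
Then v_1 = N · v_2 = (-4, -4, 16)ᵀ.

Sanity check: (A − (-3)·I) v_1 = (0, 0, 0)ᵀ = 0. ✓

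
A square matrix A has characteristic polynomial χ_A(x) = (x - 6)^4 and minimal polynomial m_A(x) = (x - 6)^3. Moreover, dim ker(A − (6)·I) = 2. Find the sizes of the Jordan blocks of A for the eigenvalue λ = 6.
Block sizes for λ = 6: [3, 1]

Step 1 — from the characteristic polynomial, algebraic multiplicity of λ = 6 is 4. From dim ker(A − (6)·I) = 2, there are exactly 2 Jordan blocks for λ = 6.
Step 2 — from the minimal polynomial, the factor (x − 6)^3 tells us the largest block for λ = 6 has size 3.
Step 3 — with total size 4, 2 blocks, and largest block 3, the block sizes (in nonincreasing order) are [3, 1].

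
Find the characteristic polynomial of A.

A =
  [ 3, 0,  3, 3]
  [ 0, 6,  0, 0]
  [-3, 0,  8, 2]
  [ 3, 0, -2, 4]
x^4 - 21*x^3 + 162*x^2 - 540*x + 648

Expanding det(x·I − A) (e.g. by cofactor expansion or by noting that A is similar to its Jordan form J, which has the same characteristic polynomial as A) gives
  χ_A(x) = x^4 - 21*x^3 + 162*x^2 - 540*x + 648
which factors as (x - 6)^3*(x - 3). The eigenvalues (with algebraic multiplicities) are λ = 3 with multiplicity 1, λ = 6 with multiplicity 3.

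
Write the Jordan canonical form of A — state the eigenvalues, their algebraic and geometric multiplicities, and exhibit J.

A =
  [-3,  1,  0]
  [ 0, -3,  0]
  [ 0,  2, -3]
J_2(-3) ⊕ J_1(-3)

The characteristic polynomial is
  det(x·I − A) = x^3 + 9*x^2 + 27*x + 27 = (x + 3)^3

Eigenvalues and multiplicities (the geometric multiplicity of λ is n − rank(A − λI), which equals the number of Jordan blocks for λ):
  λ = -3: algebraic multiplicity = 3, geometric multiplicity = 2

Determining the block sizes for each eigenvalue:
  λ = -3: 2 blocks summing to 3 forces exactly one block of size 2 and the rest size 1 → block sizes [2, 1]

Assembling the blocks gives a Jordan form
J =
  [-3,  1,  0]
  [ 0, -3,  0]
  [ 0,  0, -3]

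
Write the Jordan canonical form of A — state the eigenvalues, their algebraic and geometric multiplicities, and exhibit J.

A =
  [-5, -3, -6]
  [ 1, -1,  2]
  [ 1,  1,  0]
J_2(-2) ⊕ J_1(-2)

The characteristic polynomial is
  det(x·I − A) = x^3 + 6*x^2 + 12*x + 8 = (x + 2)^3

Eigenvalues and multiplicities (the geometric multiplicity of λ is n − rank(A − λI), which equals the number of Jordan blocks for λ):
  λ = -2: algebraic multiplicity = 3, geometric multiplicity = 2

Determining the block sizes for each eigenvalue:
  λ = -2: 2 blocks summing to 3 forces exactly one block of size 2 and the rest size 1 → block sizes [2, 1]

Assembling the blocks gives a Jordan form
J =
  [-2,  1,  0]
  [ 0, -2,  0]
  [ 0,  0, -2]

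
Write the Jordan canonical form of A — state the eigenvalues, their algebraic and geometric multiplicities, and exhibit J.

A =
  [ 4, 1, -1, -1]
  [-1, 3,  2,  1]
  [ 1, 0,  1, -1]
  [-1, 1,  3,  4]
J_2(3) ⊕ J_2(3)

The characteristic polynomial is
  det(x·I − A) = x^4 - 12*x^3 + 54*x^2 - 108*x + 81 = (x - 3)^4

Eigenvalues and multiplicities (the geometric multiplicity of λ is n − rank(A − λI), which equals the number of Jordan blocks for λ):
  λ = 3: algebraic multiplicity = 4, geometric multiplicity = 2

Determining the block sizes for each eigenvalue:
  λ = 3: with am = 4 and gm = 2, the partition is not yet determined (e.g. several partitions of 4 into 2 parts exist). Let N = A − (3)·I. Computing rank(N^1) = 2, rank(N^2) = 0; the number of blocks of size ≥ j is rank(N^{j−1}) − rank(N^j), giving [2, 2]. So we have 2 block(s) of size 2 → block sizes [2, 2]

Assembling the blocks gives a Jordan form
J =
  [3, 1, 0, 0]
  [0, 3, 0, 0]
  [0, 0, 3, 1]
  [0, 0, 0, 3]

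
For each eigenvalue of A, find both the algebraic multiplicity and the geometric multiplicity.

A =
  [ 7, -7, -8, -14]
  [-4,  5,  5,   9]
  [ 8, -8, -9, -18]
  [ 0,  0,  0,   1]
λ = 1: alg = 4, geom = 2

Step 1 — factor the characteristic polynomial to read off the algebraic multiplicities:
  χ_A(x) = (x - 1)^4

Step 2 — compute geometric multiplicities via the rank-nullity identity g(λ) = n − rank(A − λI):
  rank(A − (1)·I) = 2, so dim ker(A − (1)·I) = n − 2 = 2

Summary:
  λ = 1: algebraic multiplicity = 4, geometric multiplicity = 2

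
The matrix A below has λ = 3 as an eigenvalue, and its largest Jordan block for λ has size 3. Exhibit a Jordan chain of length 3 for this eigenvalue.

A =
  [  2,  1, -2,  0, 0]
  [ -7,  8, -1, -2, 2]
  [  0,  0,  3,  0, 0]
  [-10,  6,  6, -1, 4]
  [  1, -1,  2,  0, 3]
A Jordan chain for λ = 3 of length 3:
v_1 = (-6, -6, 0, 12, 6)ᵀ
v_2 = (-1, -7, 0, -10, 1)ᵀ
v_3 = (1, 0, 0, 0, 0)ᵀ

Let N = A − (3)·I. We want v_3 with N^3 v_3 = 0 but N^2 v_3 ≠ 0; then v_{j-1} := N · v_j for j = 3, …, 2.

Pick v_3 = (1, 0, 0, 0, 0)ᵀ.
Then v_2 = N · v_3 = (-1, -7, 0, -10, 1)ᵀ.
Then v_1 = N · v_2 = (-6, -6, 0, 12, 6)ᵀ.

Sanity check: (A − (3)·I) v_1 = (0, 0, 0, 0, 0)ᵀ = 0. ✓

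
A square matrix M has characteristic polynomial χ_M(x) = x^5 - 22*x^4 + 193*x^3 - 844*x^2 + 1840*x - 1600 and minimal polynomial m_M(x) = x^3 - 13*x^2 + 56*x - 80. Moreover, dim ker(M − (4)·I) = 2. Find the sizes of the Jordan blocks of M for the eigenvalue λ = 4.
Block sizes for λ = 4: [2, 1]

Step 1 — from the characteristic polynomial, algebraic multiplicity of λ = 4 is 3. From dim ker(M − (4)·I) = 2, there are exactly 2 Jordan blocks for λ = 4.
Step 2 — from the minimal polynomial, the factor (x − 4)^2 tells us the largest block for λ = 4 has size 2.
Step 3 — with total size 3, 2 blocks, and largest block 2, the block sizes (in nonincreasing order) are [2, 1].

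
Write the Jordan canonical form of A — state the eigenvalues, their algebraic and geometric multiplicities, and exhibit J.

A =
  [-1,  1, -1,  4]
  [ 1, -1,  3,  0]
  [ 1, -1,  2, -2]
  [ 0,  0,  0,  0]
J_3(0) ⊕ J_1(0)

The characteristic polynomial is
  det(x·I − A) = x^4

Eigenvalues and multiplicities (the geometric multiplicity of λ is n − rank(A − λI), which equals the number of Jordan blocks for λ):
  λ = 0: algebraic multiplicity = 4, geometric multiplicity = 2

Determining the block sizes for each eigenvalue:
  λ = 0: with am = 4 and gm = 2, the partition is not yet determined (e.g. several partitions of 4 into 2 parts exist). Let N = A − (0)·I. Computing rank(N^1) = 2, rank(N^2) = 1, rank(N^3) = 0; the number of blocks of size ≥ j is rank(N^{j−1}) − rank(N^j), giving [2, 1, 1]. So we have 1 block(s) of size 3, 1 block(s) of size 1 → block sizes [3, 1]

Assembling the blocks gives a Jordan form
J =
  [0, 1, 0, 0]
  [0, 0, 1, 0]
  [0, 0, 0, 0]
  [0, 0, 0, 0]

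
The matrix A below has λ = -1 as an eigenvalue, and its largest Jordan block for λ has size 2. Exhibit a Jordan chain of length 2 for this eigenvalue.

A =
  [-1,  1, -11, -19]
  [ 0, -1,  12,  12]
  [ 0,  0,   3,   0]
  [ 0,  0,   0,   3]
A Jordan chain for λ = -1 of length 2:
v_1 = (1, 0, 0, 0)ᵀ
v_2 = (0, 1, 0, 0)ᵀ

Let N = A − (-1)·I. We want v_2 with N^2 v_2 = 0 but N^1 v_2 ≠ 0; then v_{j-1} := N · v_j for j = 2, …, 2.

Pick v_2 = (0, 1, 0, 0)ᵀ.
Then v_1 = N · v_2 = (1, 0, 0, 0)ᵀ.

Sanity check: (A − (-1)·I) v_1 = (0, 0, 0, 0)ᵀ = 0. ✓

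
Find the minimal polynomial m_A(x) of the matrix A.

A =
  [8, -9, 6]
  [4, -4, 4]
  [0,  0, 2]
x^2 - 4*x + 4

The characteristic polynomial is χ_A(x) = (x - 2)^3, so the eigenvalues are known. The minimal polynomial is
  m_A(x) = Π_λ (x − λ)^{k_λ}
where k_λ is the size of the *largest* Jordan block for λ (equivalently, the smallest k with (A − λI)^k v = 0 for every generalised eigenvector v of λ).

  λ = 2: largest Jordan block has size 2, contributing (x − 2)^2

So m_A(x) = (x - 2)^2 = x^2 - 4*x + 4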